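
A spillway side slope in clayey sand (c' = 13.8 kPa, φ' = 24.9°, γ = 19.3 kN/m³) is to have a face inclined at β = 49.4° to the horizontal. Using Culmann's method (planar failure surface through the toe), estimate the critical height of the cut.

Culmann's analysis gives the critical failure plane at α_cr = (β + φ')/2 = (49.4 + 24.9)/2 = 37.1°, and the critical height
H_c = (4c'/γ) · sinβ cosφ' / [1 − cos(β − φ')]
    = (4·13.8/19.3) · sin49.4°·cos24.9° / [1 − cos(24.5°)]
    = 2.860 · 0.7593·0.9070 / [1 − 0.9100]
    = 2.860 · 0.6887 / 0.0900
    = 21.88 m

H_c = 21.88 m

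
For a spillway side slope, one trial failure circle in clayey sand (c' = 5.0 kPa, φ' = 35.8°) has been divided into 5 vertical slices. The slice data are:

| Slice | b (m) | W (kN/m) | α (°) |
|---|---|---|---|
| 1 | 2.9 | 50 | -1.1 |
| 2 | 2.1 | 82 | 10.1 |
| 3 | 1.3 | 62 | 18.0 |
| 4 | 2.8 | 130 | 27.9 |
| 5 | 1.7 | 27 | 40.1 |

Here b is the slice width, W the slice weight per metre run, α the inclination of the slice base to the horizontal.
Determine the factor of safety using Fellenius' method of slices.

Ordinary method of slices: FS = Σ[c'·Δl_i + (W_i cosα_i)·tanφ'] / Σ W_i sinα_i, with Δl_i = b_i / cosα_i.
Slice 1: Δl = 2.9/cos(-1.1°) = 2.901 m; N'_1 = 50·cos(-1.1°) = 50.0; c'Δl = 14.50; W sinα = -1.0
Slice 2: Δl = 2.1/cos10.1° = 2.133 m; N'_2 = 82·cos10.1° = 80.7; c'Δl = 10.67; W sinα = 14.4
Slice 3: Δl = 1.3/cos18.0° = 1.367 m; N'_3 = 62·cos18.0° = 59.0; c'Δl = 6.83; W sinα = 19.2
Slice 4: Δl = 2.8/cos27.9° = 3.168 m; N'_4 = 130·cos27.9° = 114.9; c'Δl = 15.84; W sinα = 60.8
Slice 5: Δl = 1.7/cos40.1° = 2.222 m; N'_5 = 27·cos40.1° = 20.7; c'Δl = 11.11; W sinα = 17.4
Σc'Δl = 59.0 kN/m; ΣN' = 325.2 kN/m; ΣW sinα = 110.8 kN/m
Resisting = 59.0 + 325.2·tan35.8° = 59.0 + 234.6 = 293.5 kN/m
FS = 293.5 / 110.8 = 2.649

FS = 2.65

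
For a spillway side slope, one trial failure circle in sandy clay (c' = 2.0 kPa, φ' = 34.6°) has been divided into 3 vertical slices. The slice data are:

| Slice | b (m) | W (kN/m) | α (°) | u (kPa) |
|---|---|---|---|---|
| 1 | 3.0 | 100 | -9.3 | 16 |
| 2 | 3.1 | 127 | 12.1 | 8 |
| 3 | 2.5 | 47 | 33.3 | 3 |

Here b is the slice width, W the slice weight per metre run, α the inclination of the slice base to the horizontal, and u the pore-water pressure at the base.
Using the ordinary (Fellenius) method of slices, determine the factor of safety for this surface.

Ordinary method of slices: FS = Σ[c'·Δl_i + (W_i cosα_i − u_i·Δl_i)·tanφ'] / Σ W_i sinα_i, with Δl_i = b_i / cosα_i.
Slice 1: Δl = 3.0/cos(-9.3°) = 3.040 m; N'_1 = 100·cos(-9.3°) − 16·3.040 = 50.0; c'Δl = 6.08; W sinα = -16.2
Slice 2: Δl = 3.1/cos12.1° = 3.170 m; N'_2 = 127·cos12.1° − 8·3.170 = 98.8; c'Δl = 6.34; W sinα = 26.6
Slice 3: Δl = 2.5/cos33.3° = 2.991 m; N'_3 = 47·cos33.3° − 3·2.991 = 30.3; c'Δl = 5.98; W sinα = 25.8
Σc'Δl = 18.4 kN/m; ΣN' = 179.2 kN/m; ΣW sinα = 36.3 kN/m
Resisting = 18.4 + 179.2·tan34.6° = 18.4 + 123.6 = 142.0 kN/m
FS = 142.0 / 36.3 = 3.916

FS = 3.92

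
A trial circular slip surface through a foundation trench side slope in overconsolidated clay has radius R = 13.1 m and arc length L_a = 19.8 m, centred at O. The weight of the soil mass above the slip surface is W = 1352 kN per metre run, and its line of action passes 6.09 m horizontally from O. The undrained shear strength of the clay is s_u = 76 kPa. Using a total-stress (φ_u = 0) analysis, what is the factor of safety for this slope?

FS = 2.39

Taking moments about the centre O, the resisting moment is provided by the undrained shear strength acting along the arc:
M_R = s_u·L_a·R = 76·19.80·13.1 = 19712.9 kN·m/m
M_D = W·d = 1352·6.09 = 8233.7 kN·m/m
FS = M_R / M_D = 19712.9 / 8233.7 = 2.394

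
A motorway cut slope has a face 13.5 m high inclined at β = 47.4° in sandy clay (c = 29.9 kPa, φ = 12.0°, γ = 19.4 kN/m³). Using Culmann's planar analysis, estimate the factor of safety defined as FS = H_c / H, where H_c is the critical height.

H_c = (4c/γ) · sinβ cosφ / [1 − cos(β − φ)]
    = (4·29.9/19.4) · sin47.4°·cos12.0° / [1 − cos35.4°]
    = 6.165 · 0.7200 / 0.1849 = 24.01 m
FS = H_c / H = 24.01 / 13.5 = 1.779

FS = 1.78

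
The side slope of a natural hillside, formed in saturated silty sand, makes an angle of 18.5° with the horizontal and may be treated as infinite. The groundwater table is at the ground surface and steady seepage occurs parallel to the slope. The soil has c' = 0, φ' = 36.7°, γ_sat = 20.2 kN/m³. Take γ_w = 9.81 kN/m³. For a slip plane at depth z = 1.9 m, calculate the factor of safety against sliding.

With seepage parallel to the slope and the water table at the surface, the effective normal stress on the slip plane uses the buoyant unit weight γ' = γ_sat − γ_w while the driving shear stress uses γ_sat:
FS = [c' + γ' z cos²β tanφ'] / [γ_sat z sinβ cosβ]
(For c' = 0 this reduces to FS = (γ'/γ_sat)·tanφ'/tanβ.)
γ' = 20.2 − 9.81 = 10.39 kN/m³
Numerator = 0.0 + 10.39·1.9·cos²18.5°·tan36.7° = 0.0 + 10.39·1.9·0.8993·0.7454 = 13.233 kPa
Denominator = 20.2·1.9·sin18.5°·cos18.5° = 20.2·1.9·0.3173·0.9483 = 11.549 kPa
FS = 13.233 / 11.549 = 1.146

FS = 1.15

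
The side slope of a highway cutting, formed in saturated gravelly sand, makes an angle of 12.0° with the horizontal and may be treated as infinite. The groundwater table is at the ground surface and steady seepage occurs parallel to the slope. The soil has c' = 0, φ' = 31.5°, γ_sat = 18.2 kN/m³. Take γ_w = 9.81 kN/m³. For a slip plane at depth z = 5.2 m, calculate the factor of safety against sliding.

With seepage parallel to the slope and the water table at the surface, the effective normal stress on the slip plane uses the buoyant unit weight γ' = γ_sat − γ_w while the driving shear stress uses γ_sat:
FS = [c' + γ' z cos²β tanφ'] / [γ_sat z sinβ cosβ]
(For c' = 0 this reduces to FS = (γ'/γ_sat)·tanφ'/tanβ.)
γ' = 18.2 − 9.81 = 8.39 kN/m³
Numerator = 0.0 + 8.39·5.2·cos²12.0°·tan31.5° = 0.0 + 8.39·5.2·0.9568·0.6128 = 25.580 kPa
Denominator = 18.2·5.2·sin12.0°·cos12.0° = 18.2·5.2·0.2079·0.9781 = 19.247 kPa
FS = 25.580 / 19.247 = 1.329

FS = 1.33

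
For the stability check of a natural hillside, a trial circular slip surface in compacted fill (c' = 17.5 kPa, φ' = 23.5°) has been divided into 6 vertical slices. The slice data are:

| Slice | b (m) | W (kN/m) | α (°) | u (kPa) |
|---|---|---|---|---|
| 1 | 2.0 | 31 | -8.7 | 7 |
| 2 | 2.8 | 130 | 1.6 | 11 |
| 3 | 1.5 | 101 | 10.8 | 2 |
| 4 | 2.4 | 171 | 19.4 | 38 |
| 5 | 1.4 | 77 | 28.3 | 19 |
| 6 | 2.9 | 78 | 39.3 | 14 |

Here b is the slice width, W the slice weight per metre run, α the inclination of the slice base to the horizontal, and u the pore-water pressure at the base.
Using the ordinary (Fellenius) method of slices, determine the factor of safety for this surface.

Ordinary method of slices: FS = Σ[c'·Δl_i + (W_i cosα_i − u_i·Δl_i)·tanφ'] / Σ W_i sinα_i, with Δl_i = b_i / cosα_i.
Slice 1: Δl = 2.0/cos(-8.7°) = 2.023 m; N'_1 = 31·cos(-8.7°) − 7·2.023 = 16.5; c'Δl = 35.41; W sinα = -4.7
Slice 2: Δl = 2.8/cos1.6° = 2.801 m; N'_2 = 130·cos1.6° − 11·2.801 = 99.1; c'Δl = 49.02; W sinα = 3.6
Slice 3: Δl = 1.5/cos10.8° = 1.527 m; N'_3 = 101·cos10.8° − 2·1.527 = 96.2; c'Δl = 26.72; W sinα = 18.9
Slice 4: Δl = 2.4/cos19.4° = 2.544 m; N'_4 = 171·cos19.4° − 38·2.544 = 64.6; c'Δl = 44.53; W sinα = 56.8
Slice 5: Δl = 1.4/cos28.3° = 1.590 m; N'_5 = 77·cos28.3° − 19·1.590 = 37.6; c'Δl = 27.83; W sinα = 36.5
Slice 6: Δl = 2.9/cos39.3° = 3.748 m; N'_6 = 78·cos39.3° − 14·3.748 = 7.9; c'Δl = 65.58; W sinα = 49.4
Σc'Δl = 249.1 kN/m; ΣN' = 321.9 kN/m; ΣW sinα = 160.6 kN/m
Resisting = 249.1 + 321.9·tan23.5° = 249.1 + 139.9 = 389.0 kN/m
FS = 389.0 / 160.6 = 2.423

FS = 2.42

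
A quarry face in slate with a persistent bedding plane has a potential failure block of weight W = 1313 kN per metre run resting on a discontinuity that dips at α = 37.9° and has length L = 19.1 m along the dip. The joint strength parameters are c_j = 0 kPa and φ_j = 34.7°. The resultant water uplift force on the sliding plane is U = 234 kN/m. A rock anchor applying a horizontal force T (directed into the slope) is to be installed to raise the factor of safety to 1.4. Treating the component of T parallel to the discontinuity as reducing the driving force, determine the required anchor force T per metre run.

T = 375 kN/m

Resolving forces along and normal to the sliding plane, with the horizontal anchor force T adding T·sinα to the effective normal force and T·cosα acting up the plane against the driving force:
FS = [c_jL + (W cosα − U + T sinα) tanφ_j] / [W sinα − T cosα]
Without the anchor: N' = 802.1 kN/m, driving T_d = 806.6 kN/m, resisting R = 0·19.1 + 802.1·tan34.7° = 555.4 kN/m, FS = 0.69.
Setting FS = 1.4 and solving for T:
1.4·(806.6 − T cos37.9°) = 555.4 + T sin37.9°·tan34.7°
T·(sin37.9°·tan34.7° + 1.4·cos37.9°) = 1.4·806.6 − 555.4
T·(0.6143·0.6924 + 1.4·0.7891) = 1129.2 − 555.4 = 573.8
T·1.5301 = 573.8
T = 375.0 kN/m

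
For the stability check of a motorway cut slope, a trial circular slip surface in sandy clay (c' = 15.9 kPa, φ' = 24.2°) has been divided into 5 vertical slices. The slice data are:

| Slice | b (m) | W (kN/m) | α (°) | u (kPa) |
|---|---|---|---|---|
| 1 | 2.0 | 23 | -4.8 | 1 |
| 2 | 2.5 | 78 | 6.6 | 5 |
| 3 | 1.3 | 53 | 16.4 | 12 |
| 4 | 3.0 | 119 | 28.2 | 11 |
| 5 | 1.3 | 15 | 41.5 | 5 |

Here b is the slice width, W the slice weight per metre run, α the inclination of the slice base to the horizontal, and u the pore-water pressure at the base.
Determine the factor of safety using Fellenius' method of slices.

Ordinary method of slices: FS = Σ[c'·Δl_i + (W_i cosα_i − u_i·Δl_i)·tanφ'] / Σ W_i sinα_i, with Δl_i = b_i / cosα_i.
Slice 1: Δl = 2.0/cos(-4.8°) = 2.007 m; N'_1 = 23·cos(-4.8°) − 1·2.007 = 20.9; c'Δl = 31.91; W sinα = -1.9
Slice 2: Δl = 2.5/cos6.6° = 2.517 m; N'_2 = 78·cos6.6° − 5·2.517 = 64.9; c'Δl = 40.02; W sinα = 9.0
Slice 3: Δl = 1.3/cos16.4° = 1.355 m; N'_3 = 53·cos16.4° − 12·1.355 = 34.6; c'Δl = 21.55; W sinα = 15.0
Slice 4: Δl = 3.0/cos28.2° = 3.404 m; N'_4 = 119·cos28.2° − 11·3.404 = 67.4; c'Δl = 54.12; W sinα = 56.2
Slice 5: Δl = 1.3/cos41.5° = 1.736 m; N'_5 = 15·cos41.5° − 5·1.736 = 2.6; c'Δl = 27.60; W sinα = 9.9
Σc'Δl = 175.2 kN/m; ΣN' = 190.4 kN/m; ΣW sinα = 88.2 kN/m
Resisting = 175.2 + 190.4·tan24.2° = 175.2 + 85.6 = 260.8 kN/m
FS = 260.8 / 88.2 = 2.957

FS = 2.96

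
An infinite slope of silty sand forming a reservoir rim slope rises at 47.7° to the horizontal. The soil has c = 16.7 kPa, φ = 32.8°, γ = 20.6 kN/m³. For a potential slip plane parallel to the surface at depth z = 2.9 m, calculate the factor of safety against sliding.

FS = 1.15

For an infinite slope with a slip plane parallel to the surface (no pore pressure): FS = [c + γz cos²β tanφ] / [γz sinβ cosβ].
γz = 20.6·2.9 = 59.74 kN/m²
Numerator = 16.7 + 59.74·cos²47.7°·tan32.8° = 16.7 + 59.74·0.4529·0.6445 = 34.138 kPa
Denominator = 59.74·sin47.7°·cos47.7° = 59.74·0.7396·0.6730 = 29.737 kPa
FS = 34.138 / 29.737 = 1.148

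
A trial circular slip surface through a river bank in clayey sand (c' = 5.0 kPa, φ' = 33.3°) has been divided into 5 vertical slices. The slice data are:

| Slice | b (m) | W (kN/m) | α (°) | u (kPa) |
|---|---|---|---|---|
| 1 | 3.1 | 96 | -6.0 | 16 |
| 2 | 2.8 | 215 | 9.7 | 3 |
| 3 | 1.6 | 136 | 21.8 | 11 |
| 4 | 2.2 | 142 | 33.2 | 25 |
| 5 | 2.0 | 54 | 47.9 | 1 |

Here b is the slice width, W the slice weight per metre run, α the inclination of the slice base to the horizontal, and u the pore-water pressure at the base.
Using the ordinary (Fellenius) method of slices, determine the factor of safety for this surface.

Ordinary method of slices: FS = Σ[c'·Δl_i + (W_i cosα_i − u_i·Δl_i)·tanφ'] / Σ W_i sinα_i, with Δl_i = b_i / cosα_i.
Slice 1: Δl = 3.1/cos(-6.0°) = 3.117 m; N'_1 = 96·cos(-6.0°) − 16·3.117 = 45.6; c'Δl = 15.59; W sinα = -10.0
Slice 2: Δl = 2.8/cos9.7° = 2.841 m; N'_2 = 215·cos9.7° − 3·2.841 = 203.4; c'Δl = 14.20; W sinα = 36.2
Slice 3: Δl = 1.6/cos21.8° = 1.723 m; N'_3 = 136·cos21.8° − 11·1.723 = 107.3; c'Δl = 8.62; W sinα = 50.5
Slice 4: Δl = 2.2/cos33.2° = 2.629 m; N'_4 = 142·cos33.2° − 25·2.629 = 53.1; c'Δl = 13.15; W sinα = 77.8
Slice 5: Δl = 2.0/cos47.9° = 2.983 m; N'_5 = 54·cos47.9° − 1·2.983 = 33.2; c'Δl = 14.92; W sinα = 40.1
Σc'Δl = 66.5 kN/m; ΣN' = 442.6 kN/m; ΣW sinα = 194.5 kN/m
Resisting = 66.5 + 442.6·tan33.3° = 66.5 + 290.8 = 357.2 kN/m
FS = 357.2 / 194.5 = 1.836

FS = 1.84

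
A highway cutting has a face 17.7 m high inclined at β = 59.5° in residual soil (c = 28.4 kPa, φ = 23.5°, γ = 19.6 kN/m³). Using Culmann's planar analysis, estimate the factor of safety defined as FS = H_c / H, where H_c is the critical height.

FS = 1.35

H_c = (4c/γ) · sinβ cosφ / [1 − cos(β − φ)]
    = (4·28.4/19.6) · sin59.5°·cos23.5° / [1 − cos36.0°]
    = 5.796 · 0.7902 / 0.1910 = 23.98 m
FS = H_c / H = 23.98 / 17.7 = 1.355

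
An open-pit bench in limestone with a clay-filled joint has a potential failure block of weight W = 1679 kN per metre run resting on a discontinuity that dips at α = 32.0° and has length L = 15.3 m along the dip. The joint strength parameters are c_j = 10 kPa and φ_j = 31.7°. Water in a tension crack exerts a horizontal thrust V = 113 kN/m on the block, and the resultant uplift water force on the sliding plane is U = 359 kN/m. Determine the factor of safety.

Resolving the block weight along and normal to the plane and applying the Mohr–Coulomb strength on the joint:
N' = W cosα − U − V sinα = 1679·cos32.0° − 359 − 113·sin32.0° = 1005.0 kN/m
Driving force T = W sinα + V cosα = 1679·sin32.0° + 113·cos32.0° = 985.6 kN/m
Resisting force R = c_j·L + N'·tanφ_j = 10·15.3 + 1005.0·tan31.7° = 153.0 + 620.7 = 773.7 kN/m
FS = R / T = 773.7 / 985.6 = 0.785

FS = 0.79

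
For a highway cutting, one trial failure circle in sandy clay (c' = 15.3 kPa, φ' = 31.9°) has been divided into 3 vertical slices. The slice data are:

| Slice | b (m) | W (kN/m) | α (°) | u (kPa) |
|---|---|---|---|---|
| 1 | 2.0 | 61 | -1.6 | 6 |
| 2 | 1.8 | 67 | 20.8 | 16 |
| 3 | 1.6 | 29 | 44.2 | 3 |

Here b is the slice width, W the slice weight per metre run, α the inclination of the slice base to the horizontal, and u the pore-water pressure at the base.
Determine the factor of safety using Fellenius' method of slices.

Ordinary method of slices: FS = Σ[c'·Δl_i + (W_i cosα_i − u_i·Δl_i)·tanφ'] / Σ W_i sinα_i, with Δl_i = b_i / cosα_i.
Slice 1: Δl = 2.0/cos(-1.6°) = 2.001 m; N'_1 = 61·cos(-1.6°) − 6·2.001 = 49.0; c'Δl = 30.61; W sinα = -1.7
Slice 2: Δl = 1.8/cos20.8° = 1.925 m; N'_2 = 67·cos20.8° − 16·1.925 = 31.8; c'Δl = 29.46; W sinα = 23.8
Slice 3: Δl = 1.6/cos44.2° = 2.232 m; N'_3 = 29·cos44.2° − 3·2.232 = 14.1; c'Δl = 34.15; W sinα = 20.2
Σc'Δl = 94.2 kN/m; ΣN' = 94.9 kN/m; ΣW sinα = 42.3 kN/m
Resisting = 94.2 + 94.9·tan31.9° = 94.2 + 59.1 = 153.3 kN/m
FS = 153.3 / 42.3 = 3.623

FS = 3.62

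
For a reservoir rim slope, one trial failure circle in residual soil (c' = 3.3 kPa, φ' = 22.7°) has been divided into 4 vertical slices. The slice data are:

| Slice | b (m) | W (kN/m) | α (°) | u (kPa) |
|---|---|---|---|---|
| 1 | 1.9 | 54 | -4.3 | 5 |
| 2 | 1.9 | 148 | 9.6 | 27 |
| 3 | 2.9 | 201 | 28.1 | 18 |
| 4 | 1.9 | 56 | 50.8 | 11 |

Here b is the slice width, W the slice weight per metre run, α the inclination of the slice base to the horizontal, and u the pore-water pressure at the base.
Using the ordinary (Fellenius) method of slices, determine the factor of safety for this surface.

FS = 0.89

Ordinary method of slices: FS = Σ[c'·Δl_i + (W_i cosα_i − u_i·Δl_i)·tanφ'] / Σ W_i sinα_i, with Δl_i = b_i / cosα_i.
Slice 1: Δl = 1.9/cos(-4.3°) = 1.905 m; N'_1 = 54·cos(-4.3°) − 5·1.905 = 44.3; c'Δl = 6.29; W sinα = -4.0
Slice 2: Δl = 1.9/cos9.6° = 1.927 m; N'_2 = 148·cos9.6° − 27·1.927 = 93.9; c'Δl = 6.36; W sinα = 24.7
Slice 3: Δl = 2.9/cos28.1° = 3.288 m; N'_3 = 201·cos28.1° − 18·3.288 = 118.1; c'Δl = 10.85; W sinα = 94.7
Slice 4: Δl = 1.9/cos50.8° = 3.006 m; N'_4 = 56·cos50.8° − 11·3.006 = 2.3; c'Δl = 9.92; W sinα = 43.4
Σc'Δl = 33.4 kN/m; ΣN' = 258.7 kN/m; ΣW sinα = 158.7 kN/m
Resisting = 33.4 + 258.7·tan22.7° = 33.4 + 108.2 = 141.6 kN/m
FS = 141.6 / 158.7 = 0.892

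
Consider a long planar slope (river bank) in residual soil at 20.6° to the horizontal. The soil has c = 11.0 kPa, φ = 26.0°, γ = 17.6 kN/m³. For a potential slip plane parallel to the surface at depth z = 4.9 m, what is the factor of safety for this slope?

FS = 1.68

For an infinite slope with a slip plane parallel to the surface (no pore pressure): FS = [c + γz cos²β tanφ] / [γz sinβ cosβ].
γz = 17.6·4.9 = 86.24 kN/m²
Numerator = 11.0 + 86.24·cos²20.6°·tan26.0° = 11.0 + 86.24·0.8762·0.4877 = 47.855 kPa
Denominator = 86.24·sin20.6°·cos20.6° = 86.24·0.3518·0.9361 = 28.403 kPa
FS = 47.855 / 28.403 = 1.685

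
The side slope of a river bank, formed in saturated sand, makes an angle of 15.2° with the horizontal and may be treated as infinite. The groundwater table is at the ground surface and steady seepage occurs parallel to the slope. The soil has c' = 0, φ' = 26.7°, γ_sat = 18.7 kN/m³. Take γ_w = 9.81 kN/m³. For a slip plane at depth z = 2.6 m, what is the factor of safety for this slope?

With seepage parallel to the slope and the water table at the surface, the effective normal stress on the slip plane uses the buoyant unit weight γ' = γ_sat − γ_w while the driving shear stress uses γ_sat:
FS = [c' + γ' z cos²β tanφ'] / [γ_sat z sinβ cosβ]
(For c' = 0 this reduces to FS = (γ'/γ_sat)·tanφ'/tanβ.)
γ' = 18.7 − 9.81 = 8.89 kN/m³
Numerator = 0.0 + 8.89·2.6·cos²15.2°·tan26.7° = 0.0 + 8.89·2.6·0.9313·0.5029 = 10.826 kPa
Denominator = 18.7·2.6·sin15.2°·cos15.2° = 18.7·2.6·0.2622·0.9650 = 12.302 kPa
FS = 10.826 / 12.302 = 0.880

FS = 0.88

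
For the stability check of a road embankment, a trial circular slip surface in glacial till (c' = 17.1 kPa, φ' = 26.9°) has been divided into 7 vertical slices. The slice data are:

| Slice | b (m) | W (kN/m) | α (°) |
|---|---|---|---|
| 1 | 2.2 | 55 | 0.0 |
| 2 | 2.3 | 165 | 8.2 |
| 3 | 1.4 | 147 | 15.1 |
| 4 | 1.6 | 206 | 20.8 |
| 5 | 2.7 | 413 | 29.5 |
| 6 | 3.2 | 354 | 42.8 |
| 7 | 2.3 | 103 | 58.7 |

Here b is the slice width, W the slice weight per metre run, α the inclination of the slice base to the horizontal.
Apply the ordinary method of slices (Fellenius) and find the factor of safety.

FS = 1.43

Ordinary method of slices: FS = Σ[c'·Δl_i + (W_i cosα_i)·tanφ'] / Σ W_i sinα_i, with Δl_i = b_i / cosα_i.
Slice 1: Δl = 2.2/cos0.0° = 2.200 m; N'_1 = 55·cos0.0° = 55.0; c'Δl = 37.62; W sinα = 0.0
Slice 2: Δl = 2.3/cos8.2° = 2.324 m; N'_2 = 165·cos8.2° = 163.3; c'Δl = 39.74; W sinα = 23.5
Slice 3: Δl = 1.4/cos15.1° = 1.450 m; N'_3 = 147·cos15.1° = 141.9; c'Δl = 24.80; W sinα = 38.3
Slice 4: Δl = 1.6/cos20.8° = 1.712 m; N'_4 = 206·cos20.8° = 192.6; c'Δl = 29.27; W sinα = 73.2
Slice 5: Δl = 2.7/cos29.5° = 3.102 m; N'_5 = 413·cos29.5° = 359.5; c'Δl = 53.05; W sinα = 203.4
Slice 6: Δl = 3.2/cos42.8° = 4.361 m; N'_6 = 354·cos42.8° = 259.7; c'Δl = 74.58; W sinα = 240.5
Slice 7: Δl = 2.3/cos58.7° = 4.427 m; N'_7 = 103·cos58.7° = 53.5; c'Δl = 75.70; W sinα = 88.0
Σc'Δl = 334.7 kN/m; ΣN' = 1225.5 kN/m; ΣW sinα = 666.9 kN/m
Resisting = 334.7 + 1225.5·tan26.9° = 334.7 + 621.7 = 956.5 kN/m
FS = 956.5 / 666.9 = 1.434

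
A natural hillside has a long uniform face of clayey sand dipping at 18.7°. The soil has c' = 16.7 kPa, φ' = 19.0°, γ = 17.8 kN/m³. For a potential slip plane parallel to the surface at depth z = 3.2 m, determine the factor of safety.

FS = 1.98

For an infinite slope with a slip plane parallel to the surface (no pore pressure): FS = [c' + γz cos²β tanφ'] / [γz sinβ cosβ].
γz = 17.8·3.2 = 56.96 kN/m²
Numerator = 16.7 + 56.96·cos²18.7°·tan19.0° = 16.7 + 56.96·0.8972·0.3443 = 34.297 kPa
Denominator = 56.96·sin18.7°·cos18.7° = 56.96·0.3206·0.9472 = 17.298 kPa
FS = 34.297 / 17.298 = 1.983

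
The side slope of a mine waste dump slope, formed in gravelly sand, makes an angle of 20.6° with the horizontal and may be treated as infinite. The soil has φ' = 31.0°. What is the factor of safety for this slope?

For a dry cohesionless infinite slope the factor of safety is FS = tanφ' / tanβ.
FS = tan31.0° / tan20.6° = 0.6009 / 0.3759 = 1.599

FS = 1.60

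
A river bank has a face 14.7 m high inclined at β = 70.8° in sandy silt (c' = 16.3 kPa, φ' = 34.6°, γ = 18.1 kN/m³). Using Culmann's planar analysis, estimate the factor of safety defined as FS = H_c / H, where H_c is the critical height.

FS = 0.99

H_c = (4c'/γ) · sinβ cosφ' / [1 − cos(β − φ')]
    = (4·16.3/18.1) · sin70.8°·cos34.6° / [1 − cos36.2°]
    = 3.602 · 0.7774 / 0.1930 = 14.51 m
FS = H_c / H = 14.51 / 14.7 = 0.987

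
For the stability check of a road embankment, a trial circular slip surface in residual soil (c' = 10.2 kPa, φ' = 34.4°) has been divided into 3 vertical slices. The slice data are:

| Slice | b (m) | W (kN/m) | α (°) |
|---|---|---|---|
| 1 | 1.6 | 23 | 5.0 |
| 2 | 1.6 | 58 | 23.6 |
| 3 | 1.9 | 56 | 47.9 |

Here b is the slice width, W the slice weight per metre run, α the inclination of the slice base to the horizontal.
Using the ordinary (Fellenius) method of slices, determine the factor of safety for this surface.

FS = 2.11

Ordinary method of slices: FS = Σ[c'·Δl_i + (W_i cosα_i)·tanφ'] / Σ W_i sinα_i, with Δl_i = b_i / cosα_i.
Slice 1: Δl = 1.6/cos5.0° = 1.606 m; N'_1 = 23·cos5.0° = 22.9; c'Δl = 16.38; W sinα = 2.0
Slice 2: Δl = 1.6/cos23.6° = 1.746 m; N'_2 = 58·cos23.6° = 53.1; c'Δl = 17.81; W sinα = 23.2
Slice 3: Δl = 1.9/cos47.9° = 2.834 m; N'_3 = 56·cos47.9° = 37.5; c'Δl = 28.91; W sinα = 41.6
Σc'Δl = 63.1 kN/m; ΣN' = 113.6 kN/m; ΣW sinα = 66.8 kN/m
Resisting = 63.1 + 113.6·tan34.4° = 63.1 + 77.8 = 140.9 kN/m
FS = 140.9 / 66.8 = 2.110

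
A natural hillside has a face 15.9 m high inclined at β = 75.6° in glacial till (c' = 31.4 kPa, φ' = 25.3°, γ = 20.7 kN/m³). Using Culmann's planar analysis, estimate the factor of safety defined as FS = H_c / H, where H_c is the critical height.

FS = 0.93

H_c = (4c'/γ) · sinβ cosφ' / [1 − cos(β − φ')]
    = (4·31.4/20.7) · sin75.6°·cos25.3° / [1 − cos50.3°]
    = 6.068 · 0.8757 / 0.3612 = 14.71 m
FS = H_c / H = 14.71 / 15.9 = 0.925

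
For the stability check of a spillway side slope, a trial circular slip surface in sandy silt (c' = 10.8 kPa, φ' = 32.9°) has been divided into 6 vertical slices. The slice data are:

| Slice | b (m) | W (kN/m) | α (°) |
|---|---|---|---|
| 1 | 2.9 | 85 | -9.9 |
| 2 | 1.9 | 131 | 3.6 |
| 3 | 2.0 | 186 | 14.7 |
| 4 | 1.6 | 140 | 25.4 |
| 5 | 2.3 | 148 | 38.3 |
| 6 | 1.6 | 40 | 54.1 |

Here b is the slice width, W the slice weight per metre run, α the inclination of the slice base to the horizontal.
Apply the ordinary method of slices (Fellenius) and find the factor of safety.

FS = 2.59

Ordinary method of slices: FS = Σ[c'·Δl_i + (W_i cosα_i)·tanφ'] / Σ W_i sinα_i, with Δl_i = b_i / cosα_i.
Slice 1: Δl = 2.9/cos(-9.9°) = 2.944 m; N'_1 = 85·cos(-9.9°) = 83.7; c'Δl = 31.79; W sinα = -14.6
Slice 2: Δl = 1.9/cos3.6° = 1.904 m; N'_2 = 131·cos3.6° = 130.7; c'Δl = 20.56; W sinα = 8.2
Slice 3: Δl = 2.0/cos14.7° = 2.068 m; N'_3 = 186·cos14.7° = 179.9; c'Δl = 22.33; W sinα = 47.2
Slice 4: Δl = 1.6/cos25.4° = 1.771 m; N'_4 = 140·cos25.4° = 126.5; c'Δl = 19.13; W sinα = 60.1
Slice 5: Δl = 2.3/cos38.3° = 2.931 m; N'_5 = 148·cos38.3° = 116.1; c'Δl = 31.65; W sinα = 91.7
Slice 6: Δl = 1.6/cos54.1° = 2.729 m; N'_6 = 40·cos54.1° = 23.5; c'Δl = 29.47; W sinα = 32.4
Σc'Δl = 154.9 kN/m; ΣN' = 660.5 kN/m; ΣW sinα = 225.0 kN/m
Resisting = 154.9 + 660.5·tan32.9° = 154.9 + 427.3 = 582.2 kN/m
FS = 582.2 / 225.0 = 2.588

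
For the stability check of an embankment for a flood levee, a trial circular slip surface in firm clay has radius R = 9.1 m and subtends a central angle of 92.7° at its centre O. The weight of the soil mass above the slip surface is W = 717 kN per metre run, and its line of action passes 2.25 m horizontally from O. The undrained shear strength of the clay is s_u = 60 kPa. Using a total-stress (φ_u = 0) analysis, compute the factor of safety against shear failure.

Taking moments about the centre O, the resisting moment is provided by the undrained shear strength acting along the arc:
Arc length L_a = R·θ = 9.1·(92.7°·π/180) = 9.1·1.6179 = 14.72 m
M_R = s_u·L_a·R = 60·14.72·9.1 = 8038.8 kN·m/m
M_D = W·d = 717·2.25 = 1613.2 kN·m/m
FS = M_R / M_D = 8038.8 / 1613.2 = 4.983

FS = 4.98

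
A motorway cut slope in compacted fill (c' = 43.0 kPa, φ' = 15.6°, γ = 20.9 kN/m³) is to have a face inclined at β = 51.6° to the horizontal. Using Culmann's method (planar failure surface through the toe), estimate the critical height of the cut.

Culmann's analysis gives the critical failure plane at α_cr = (β + φ')/2 = (51.6 + 15.6)/2 = 33.6°, and the critical height
H_c = (4c'/γ) · sinβ cosφ' / [1 − cos(β − φ')]
    = (4·43.0/20.9) · sin51.6°·cos15.6° / [1 − cos(36.0°)]
    = 8.230 · 0.7837·0.9632 / [1 − 0.8090]
    = 8.230 · 0.7548 / 0.1910
    = 32.53 m

H_c = 32.53 m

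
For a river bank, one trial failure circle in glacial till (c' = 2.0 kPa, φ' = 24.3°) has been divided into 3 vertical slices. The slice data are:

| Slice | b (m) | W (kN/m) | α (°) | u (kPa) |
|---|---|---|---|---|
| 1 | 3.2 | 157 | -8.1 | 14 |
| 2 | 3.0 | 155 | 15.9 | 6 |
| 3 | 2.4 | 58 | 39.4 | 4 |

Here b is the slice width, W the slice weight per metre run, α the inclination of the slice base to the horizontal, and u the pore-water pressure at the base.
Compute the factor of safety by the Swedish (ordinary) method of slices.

Ordinary method of slices: FS = Σ[c'·Δl_i + (W_i cosα_i − u_i·Δl_i)·tanφ'] / Σ W_i sinα_i, with Δl_i = b_i / cosα_i.
Slice 1: Δl = 3.2/cos(-8.1°) = 3.232 m; N'_1 = 157·cos(-8.1°) − 14·3.232 = 110.2; c'Δl = 6.46; W sinα = -22.1
Slice 2: Δl = 3.0/cos15.9° = 3.119 m; N'_2 = 155·cos15.9° − 6·3.119 = 130.4; c'Δl = 6.24; W sinα = 42.5
Slice 3: Δl = 2.4/cos39.4° = 3.106 m; N'_3 = 58·cos39.4° − 4·3.106 = 32.4; c'Δl = 6.21; W sinα = 36.8
Σc'Δl = 18.9 kN/m; ΣN' = 272.9 kN/m; ΣW sinα = 57.2 kN/m
Resisting = 18.9 + 272.9·tan24.3° = 18.9 + 123.2 = 142.1 kN/m
FS = 142.1 / 57.2 = 2.487

FS = 2.49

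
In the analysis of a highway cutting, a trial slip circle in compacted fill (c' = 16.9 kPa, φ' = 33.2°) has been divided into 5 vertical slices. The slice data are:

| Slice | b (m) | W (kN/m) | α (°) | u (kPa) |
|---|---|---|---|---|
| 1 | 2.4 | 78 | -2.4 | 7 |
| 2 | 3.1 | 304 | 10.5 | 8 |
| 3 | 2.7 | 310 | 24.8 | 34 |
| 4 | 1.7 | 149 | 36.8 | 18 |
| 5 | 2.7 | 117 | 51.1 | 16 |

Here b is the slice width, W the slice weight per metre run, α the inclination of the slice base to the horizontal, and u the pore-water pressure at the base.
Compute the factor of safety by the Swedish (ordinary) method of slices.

Ordinary method of slices: FS = Σ[c'·Δl_i + (W_i cosα_i − u_i·Δl_i)·tanφ'] / Σ W_i sinα_i, with Δl_i = b_i / cosα_i.
Slice 1: Δl = 2.4/cos(-2.4°) = 2.402 m; N'_1 = 78·cos(-2.4°) − 7·2.402 = 61.1; c'Δl = 40.60; W sinα = -3.3
Slice 2: Δl = 3.1/cos10.5° = 3.153 m; N'_2 = 304·cos10.5° − 8·3.153 = 273.7; c'Δl = 53.28; W sinα = 55.4
Slice 3: Δl = 2.7/cos24.8° = 2.974 m; N'_3 = 310·cos24.8° − 34·2.974 = 180.3; c'Δl = 50.27; W sinα = 130.0
Slice 4: Δl = 1.7/cos36.8° = 2.123 m; N'_4 = 149·cos36.8° − 18·2.123 = 81.1; c'Δl = 35.88; W sinα = 89.3
Slice 5: Δl = 2.7/cos51.1° = 4.300 m; N'_5 = 117·cos51.1° − 16·4.300 = 4.7; c'Δl = 72.66; W sinα = 91.1
Σc'Δl = 252.7 kN/m; ΣN' = 600.9 kN/m; ΣW sinα = 362.5 kN/m
Resisting = 252.7 + 600.9·tan33.2° = 252.7 + 393.2 = 645.9 kN/m
FS = 645.9 / 362.5 = 1.782

FS = 1.78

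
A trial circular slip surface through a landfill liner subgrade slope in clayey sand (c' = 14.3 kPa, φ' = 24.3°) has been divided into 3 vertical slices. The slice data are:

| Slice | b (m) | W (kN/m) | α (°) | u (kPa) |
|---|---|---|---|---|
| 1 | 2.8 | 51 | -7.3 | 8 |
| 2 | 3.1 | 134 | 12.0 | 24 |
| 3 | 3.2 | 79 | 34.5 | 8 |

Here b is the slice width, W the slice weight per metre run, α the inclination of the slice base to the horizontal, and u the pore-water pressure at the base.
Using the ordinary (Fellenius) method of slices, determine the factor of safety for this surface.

Ordinary method of slices: FS = Σ[c'·Δl_i + (W_i cosα_i − u_i·Δl_i)·tanφ'] / Σ W_i sinα_i, with Δl_i = b_i / cosα_i.
Slice 1: Δl = 2.8/cos(-7.3°) = 2.823 m; N'_1 = 51·cos(-7.3°) − 8·2.823 = 28.0; c'Δl = 40.37; W sinα = -6.5
Slice 2: Δl = 3.1/cos12.0° = 3.169 m; N'_2 = 134·cos12.0° − 24·3.169 = 55.0; c'Δl = 45.32; W sinα = 27.9
Slice 3: Δl = 3.2/cos34.5° = 3.883 m; N'_3 = 79·cos34.5° − 8·3.883 = 34.0; c'Δl = 55.53; W sinα = 44.7
Σc'Δl = 141.2 kN/m; ΣN' = 117.1 kN/m; ΣW sinα = 66.1 kN/m
Resisting = 141.2 + 117.1·tan24.3° = 141.2 + 52.9 = 194.1 kN/m
FS = 194.1 / 66.1 = 2.935

FS = 2.93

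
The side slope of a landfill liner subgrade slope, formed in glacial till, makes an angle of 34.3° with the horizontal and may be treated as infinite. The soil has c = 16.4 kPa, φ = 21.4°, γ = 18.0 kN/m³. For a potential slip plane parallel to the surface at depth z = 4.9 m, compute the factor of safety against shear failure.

FS = 0.97

For an infinite slope with a slip plane parallel to the surface (no pore pressure): FS = [c + γz cos²β tanφ] / [γz sinβ cosβ].
γz = 18.0·4.9 = 88.20 kN/m²
Numerator = 16.4 + 88.20·cos²34.3°·tan21.4° = 16.4 + 88.20·0.6824·0.3919 = 39.989 kPa
Denominator = 88.20·sin34.3°·cos34.3° = 88.20·0.5635·0.8261 = 41.060 kPa
FS = 39.989 / 41.060 = 0.974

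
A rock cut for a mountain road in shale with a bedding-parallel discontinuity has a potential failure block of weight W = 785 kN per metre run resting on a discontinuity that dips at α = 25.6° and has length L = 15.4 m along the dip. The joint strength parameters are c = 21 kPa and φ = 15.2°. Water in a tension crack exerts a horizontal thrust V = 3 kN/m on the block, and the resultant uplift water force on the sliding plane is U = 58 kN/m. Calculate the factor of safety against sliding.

Resolving the block weight along and normal to the plane and applying the Mohr–Coulomb strength on the joint:
N' = W cosα − U − V sinα = 785·cos25.6° − 58 − 3·sin25.6° = 648.6 kN/m
Driving force T = W sinα + V cosα = 785·sin25.6° + 3·cos25.6° = 341.9 kN/m
Resisting force R = c·L + N'·tanφ = 21·15.4 + 648.6·tan15.2° = 323.4 + 176.2 = 499.6 kN/m
FS = R / T = 499.6 / 341.9 = 1.461

FS = 1.46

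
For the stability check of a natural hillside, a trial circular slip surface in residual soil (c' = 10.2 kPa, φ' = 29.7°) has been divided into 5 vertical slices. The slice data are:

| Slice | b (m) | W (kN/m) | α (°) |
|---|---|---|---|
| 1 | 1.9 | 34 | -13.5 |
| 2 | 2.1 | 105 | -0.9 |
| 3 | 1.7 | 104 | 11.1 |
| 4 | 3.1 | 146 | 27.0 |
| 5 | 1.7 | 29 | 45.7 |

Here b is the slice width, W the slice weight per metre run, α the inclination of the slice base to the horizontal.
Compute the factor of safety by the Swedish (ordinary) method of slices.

FS = 3.51

Ordinary method of slices: FS = Σ[c'·Δl_i + (W_i cosα_i)·tanφ'] / Σ W_i sinα_i, with Δl_i = b_i / cosα_i.
Slice 1: Δl = 1.9/cos(-13.5°) = 1.954 m; N'_1 = 34·cos(-13.5°) = 33.1; c'Δl = 19.93; W sinα = -7.9
Slice 2: Δl = 2.1/cos(-0.9°) = 2.100 m; N'_2 = 105·cos(-0.9°) = 105.0; c'Δl = 21.42; W sinα = -1.6
Slice 3: Δl = 1.7/cos11.1° = 1.732 m; N'_3 = 104·cos11.1° = 102.1; c'Δl = 17.67; W sinα = 20.0
Slice 4: Δl = 3.1/cos27.0° = 3.479 m; N'_4 = 146·cos27.0° = 130.1; c'Δl = 35.49; W sinα = 66.3
Slice 5: Δl = 1.7/cos45.7° = 2.434 m; N'_5 = 29·cos45.7° = 20.3; c'Δl = 24.83; W sinα = 20.8
Σc'Δl = 119.3 kN/m; ΣN' = 390.4 kN/m; ΣW sinα = 97.5 kN/m
Resisting = 119.3 + 390.4·tan29.7° = 119.3 + 222.7 = 342.0 kN/m
FS = 342.0 / 97.5 = 3.509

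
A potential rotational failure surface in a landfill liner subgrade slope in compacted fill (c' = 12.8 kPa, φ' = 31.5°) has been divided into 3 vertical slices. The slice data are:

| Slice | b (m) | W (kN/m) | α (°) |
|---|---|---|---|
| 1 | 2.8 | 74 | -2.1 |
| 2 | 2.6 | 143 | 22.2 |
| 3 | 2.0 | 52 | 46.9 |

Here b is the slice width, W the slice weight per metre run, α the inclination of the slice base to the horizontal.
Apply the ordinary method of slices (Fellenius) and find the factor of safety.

Ordinary method of slices: FS = Σ[c'·Δl_i + (W_i cosα_i)·tanφ'] / Σ W_i sinα_i, with Δl_i = b_i / cosα_i.
Slice 1: Δl = 2.8/cos(-2.1°) = 2.802 m; N'_1 = 74·cos(-2.1°) = 74.0; c'Δl = 35.86; W sinα = -2.7
Slice 2: Δl = 2.6/cos22.2° = 2.808 m; N'_2 = 143·cos22.2° = 132.4; c'Δl = 35.94; W sinα = 54.0
Slice 3: Δl = 2.0/cos46.9° = 2.927 m; N'_3 = 52·cos46.9° = 35.5; c'Δl = 37.47; W sinα = 38.0
Σc'Δl = 109.3 kN/m; ΣN' = 241.9 kN/m; ΣW sinα = 89.3 kN/m
Resisting = 109.3 + 241.9·tan31.5° = 109.3 + 148.2 = 257.5 kN/m
FS = 257.5 / 89.3 = 2.884

FS = 2.88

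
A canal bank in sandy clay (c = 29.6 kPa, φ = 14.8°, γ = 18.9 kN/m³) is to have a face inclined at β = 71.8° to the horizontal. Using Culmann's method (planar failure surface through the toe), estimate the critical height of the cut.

Culmann's analysis gives the critical failure plane at α_cr = (β + φ)/2 = (71.8 + 14.8)/2 = 43.3°, and the critical height
H_c = (4c/γ) · sinβ cosφ / [1 − cos(β − φ)]
    = (4·29.6/18.9) · sin71.8°·cos14.8° / [1 − cos(57.0°)]
    = 6.265 · 0.9500·0.9668 / [1 − 0.5446]
    = 6.265 · 0.9185 / 0.4554
    = 12.64 m

H_c = 12.64 m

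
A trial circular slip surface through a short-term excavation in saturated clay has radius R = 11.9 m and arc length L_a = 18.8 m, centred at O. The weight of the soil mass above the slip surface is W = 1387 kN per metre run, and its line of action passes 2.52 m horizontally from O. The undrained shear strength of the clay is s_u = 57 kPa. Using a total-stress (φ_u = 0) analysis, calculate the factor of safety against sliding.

Taking moments about the centre O, the resisting moment is provided by the undrained shear strength acting along the arc:
M_R = s_u·L_a·R = 57·18.80·11.9 = 12752.0 kN·m/m
M_D = W·d = 1387·2.52 = 3495.2 kN·m/m
FS = M_R / M_D = 12752.0 / 3495.2 = 3.648

FS = 3.65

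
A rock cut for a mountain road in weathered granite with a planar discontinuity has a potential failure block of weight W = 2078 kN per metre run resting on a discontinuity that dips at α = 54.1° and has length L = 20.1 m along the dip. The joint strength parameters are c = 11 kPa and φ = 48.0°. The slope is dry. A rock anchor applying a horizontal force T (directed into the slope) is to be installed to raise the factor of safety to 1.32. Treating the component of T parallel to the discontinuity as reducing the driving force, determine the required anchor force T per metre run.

Resolving forces along and normal to the sliding plane, with the horizontal anchor force T adding T·sinα to the effective normal force and T·cosα acting up the plane against the driving force:
FS = [cL + (W cosα + T sinα) tanφ] / [W sinα − T cosα]
Without the anchor: N' = 1218.5 kN/m, driving T_d = 1683.3 kN/m, resisting R = 11·20.1 + 1218.5·tan48.0° = 1574.4 kN/m, FS = 0.94.
Setting FS = 1.32 and solving for T:
1.32·(1683.3 − T cos54.1°) = 1574.4 + T sin54.1°·tan48.0°
T·(sin54.1°·tan48.0° + 1.32·cos54.1°) = 1.32·1683.3 − 1574.4
T·(0.8100·1.1106 + 1.32·0.5864) = 2221.9 − 1574.4 = 647.6
T·1.6737 = 647.6
T = 386.9 kN/m

T = 387 kN/m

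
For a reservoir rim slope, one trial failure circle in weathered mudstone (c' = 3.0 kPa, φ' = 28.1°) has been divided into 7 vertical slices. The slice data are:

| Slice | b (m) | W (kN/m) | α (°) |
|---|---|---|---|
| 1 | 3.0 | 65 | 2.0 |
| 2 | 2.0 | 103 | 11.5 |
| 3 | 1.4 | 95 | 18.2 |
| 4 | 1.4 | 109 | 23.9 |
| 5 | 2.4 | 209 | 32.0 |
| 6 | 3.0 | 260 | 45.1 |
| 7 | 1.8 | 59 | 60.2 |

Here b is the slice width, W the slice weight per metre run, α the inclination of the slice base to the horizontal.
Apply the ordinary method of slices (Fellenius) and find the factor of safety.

Ordinary method of slices: FS = Σ[c'·Δl_i + (W_i cosα_i)·tanφ'] / Σ W_i sinα_i, with Δl_i = b_i / cosα_i.
Slice 1: Δl = 3.0/cos2.0° = 3.002 m; N'_1 = 65·cos2.0° = 65.0; c'Δl = 9.01; W sinα = 2.3
Slice 2: Δl = 2.0/cos11.5° = 2.041 m; N'_2 = 103·cos11.5° = 100.9; c'Δl = 6.12; W sinα = 20.5
Slice 3: Δl = 1.4/cos18.2° = 1.474 m; N'_3 = 95·cos18.2° = 90.2; c'Δl = 4.42; W sinα = 29.7
Slice 4: Δl = 1.4/cos23.9° = 1.531 m; N'_4 = 109·cos23.9° = 99.7; c'Δl = 4.59; W sinα = 44.2
Slice 5: Δl = 2.4/cos32.0° = 2.830 m; N'_5 = 209·cos32.0° = 177.2; c'Δl = 8.49; W sinα = 110.8
Slice 6: Δl = 3.0/cos45.1° = 4.250 m; N'_6 = 260·cos45.1° = 183.5; c'Δl = 12.75; W sinα = 184.2
Slice 7: Δl = 1.8/cos60.2° = 3.622 m; N'_7 = 59·cos60.2° = 29.3; c'Δl = 10.87; W sinα = 51.2
Σc'Δl = 56.2 kN/m; ΣN' = 745.9 kN/m; ΣW sinα = 442.8 kN/m
Resisting = 56.2 + 745.9·tan28.1° = 56.2 + 398.3 = 454.5 kN/m
FS = 454.5 / 442.8 = 1.027

FS = 1.03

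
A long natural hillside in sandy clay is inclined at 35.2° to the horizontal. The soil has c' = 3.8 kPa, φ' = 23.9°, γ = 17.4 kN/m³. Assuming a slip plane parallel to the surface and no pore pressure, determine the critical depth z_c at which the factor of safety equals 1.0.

z_c = 1.25 m

Setting FS = 1.00 in FS = [c' + γz cos²β tanφ'] / [γz sinβ cosβ] and solving for z:
z = c' / [γ cosβ (FS·sinβ − cosβ·tanφ')]
  = 3.8 / [17.4·cos35.2°·(1.00·sin35.2° − cos35.2°·tan23.9°)]
  = 3.8 / [17.4·0.8171·(1.00·0.5764 − 0.8171·0.4431)]
  = 3.8 / 3.0473 = 1.247 m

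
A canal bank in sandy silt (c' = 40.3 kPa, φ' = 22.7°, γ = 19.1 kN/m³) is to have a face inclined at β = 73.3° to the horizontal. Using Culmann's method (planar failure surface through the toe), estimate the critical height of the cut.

H_c = 20.42 m

Culmann's analysis gives the critical failure plane at α_cr = (β + φ')/2 = (73.3 + 22.7)/2 = 48.0°, and the critical height
H_c = (4c'/γ) · sinβ cosφ' / [1 − cos(β − φ')]
    = (4·40.3/19.1) · sin73.3°·cos22.7° / [1 − cos(50.6°)]
    = 8.440 · 0.9578·0.9225 / [1 − 0.6347]
    = 8.440 · 0.8836 / 0.3653
    = 20.42 m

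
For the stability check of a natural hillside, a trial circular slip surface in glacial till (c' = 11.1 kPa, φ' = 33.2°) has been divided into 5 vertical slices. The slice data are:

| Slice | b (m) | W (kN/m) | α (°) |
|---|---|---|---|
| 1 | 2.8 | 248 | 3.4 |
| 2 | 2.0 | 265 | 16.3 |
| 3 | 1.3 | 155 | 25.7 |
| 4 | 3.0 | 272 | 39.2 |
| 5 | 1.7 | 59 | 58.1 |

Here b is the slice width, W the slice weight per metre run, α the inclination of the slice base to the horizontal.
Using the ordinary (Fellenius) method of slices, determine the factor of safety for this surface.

Ordinary method of slices: FS = Σ[c'·Δl_i + (W_i cosα_i)·tanφ'] / Σ W_i sinα_i, with Δl_i = b_i / cosα_i.
Slice 1: Δl = 2.8/cos3.4° = 2.805 m; N'_1 = 248·cos3.4° = 247.6; c'Δl = 31.13; W sinα = 14.7
Slice 2: Δl = 2.0/cos16.3° = 2.084 m; N'_2 = 265·cos16.3° = 254.3; c'Δl = 23.13; W sinα = 74.4
Slice 3: Δl = 1.3/cos25.7° = 1.443 m; N'_3 = 155·cos25.7° = 139.7; c'Δl = 16.01; W sinα = 67.2
Slice 4: Δl = 3.0/cos39.2° = 3.871 m; N'_4 = 272·cos39.2° = 210.8; c'Δl = 42.97; W sinα = 171.9
Slice 5: Δl = 1.7/cos58.1° = 3.217 m; N'_5 = 59·cos58.1° = 31.2; c'Δl = 35.71; W sinα = 50.1
Σc'Δl = 149.0 kN/m; ΣN' = 883.5 kN/m; ΣW sinα = 378.3 kN/m
Resisting = 149.0 + 883.5·tan33.2° = 149.0 + 578.2 = 727.1 kN/m
FS = 727.1 / 378.3 = 1.922

FS = 1.92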